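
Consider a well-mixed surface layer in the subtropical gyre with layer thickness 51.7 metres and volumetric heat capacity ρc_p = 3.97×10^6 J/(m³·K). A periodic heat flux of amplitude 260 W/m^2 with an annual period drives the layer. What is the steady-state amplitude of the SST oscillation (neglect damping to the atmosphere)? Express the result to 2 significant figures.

Areal heat capacity C = ρc_p × D = 3.97×10^6 × 51.7 = 2.05×10^8 J/(m^2 K).
Angular frequency ω = 2π / T = 2π / 3.15×10^7 s = 1.99×10^-7 s⁻¹.
Cω = 2.05×10^8 × 1.99×10^-7 = 40.9 W/(m²·K).
Amplitude A = F₀ / (Cω) = 260 / 40.9 = 6.36 K.

6.4 K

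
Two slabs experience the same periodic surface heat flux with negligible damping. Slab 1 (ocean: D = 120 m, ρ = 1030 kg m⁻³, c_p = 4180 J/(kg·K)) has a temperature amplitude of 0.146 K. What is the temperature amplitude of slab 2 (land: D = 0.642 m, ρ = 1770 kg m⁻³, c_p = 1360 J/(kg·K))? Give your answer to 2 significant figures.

49 K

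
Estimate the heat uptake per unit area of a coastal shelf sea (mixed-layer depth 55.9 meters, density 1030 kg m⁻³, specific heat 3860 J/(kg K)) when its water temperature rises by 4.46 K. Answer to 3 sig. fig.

Areal heat capacity C = ρ c_p D = 1030 × 3860 × 55.9 = 2.22×10^8 J m⁻² K⁻¹.
ΔQ = C ΔT = 2.22×10^8 × 4.46 = 9.91×10^8 J/m².

9.91×10^8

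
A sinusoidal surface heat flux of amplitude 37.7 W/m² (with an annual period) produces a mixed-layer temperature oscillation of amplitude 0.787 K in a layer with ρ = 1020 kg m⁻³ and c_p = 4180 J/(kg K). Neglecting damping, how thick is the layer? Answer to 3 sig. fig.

56.4 m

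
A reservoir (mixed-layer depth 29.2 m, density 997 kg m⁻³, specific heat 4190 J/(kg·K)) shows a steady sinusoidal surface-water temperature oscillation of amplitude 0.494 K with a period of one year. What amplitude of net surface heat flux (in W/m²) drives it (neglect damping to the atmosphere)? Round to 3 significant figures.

Areal heat capacity C = ρ c_p D = 997 × 4190 × 29.2 = 1.22×10^8 J/(m^2 K).
ω = 2π / 3.15×10^7 s = 1.99×10^-7 s⁻¹.
Cω = 1.22×10^8 × 1.99×10^-7 = 24.3 W/(m²·K).
F₀ = A × Cω = 0.494 × 24.3 = 12.0 W/m².

12.0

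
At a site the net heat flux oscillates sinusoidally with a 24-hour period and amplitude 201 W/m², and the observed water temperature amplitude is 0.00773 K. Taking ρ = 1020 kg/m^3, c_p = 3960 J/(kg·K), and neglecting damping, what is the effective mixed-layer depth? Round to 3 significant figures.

88.5 m

ω = 2π / 86400 s = 7.27×10^-5 s⁻¹.
Required C = F₀ / (A ω) = 201 / (0.00773 × 7.27×10^-5) = 3.58×10^8 J/(m²·K).
D = C / (ρ c_p) = 3.58×10^8 / (1020 × 3960) = 88.5 m.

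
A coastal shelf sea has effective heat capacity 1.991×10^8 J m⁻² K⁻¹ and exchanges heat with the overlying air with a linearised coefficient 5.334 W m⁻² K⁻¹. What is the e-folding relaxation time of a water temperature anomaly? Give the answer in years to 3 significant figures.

1.18 years

Areal heat capacity C = 1.991×10^8 J m⁻² K⁻¹ (given).
Relaxation time τ = C / λ = 1.99×10^8 / 5.334 = 3.73×10^7 s.
In years: 3.73×10^7 s / (3.156×10^7 s/year) = 1.18 years.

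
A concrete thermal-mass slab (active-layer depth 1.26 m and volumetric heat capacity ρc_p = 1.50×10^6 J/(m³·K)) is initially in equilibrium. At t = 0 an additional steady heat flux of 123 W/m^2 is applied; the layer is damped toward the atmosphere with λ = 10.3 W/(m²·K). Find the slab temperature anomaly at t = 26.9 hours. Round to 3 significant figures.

4.90 K

Areal heat capacity C = ρc_p × D = 1.50×10^6 × 1.26 = 1.89×10^6 J/(m^2 K).
τ = C / λ = 1.89×10^6 / 10.3 = 1.83×10^5 s.
Equilibrium anomaly ΔT_eq = F / λ = 123 / 10.3 = 11.9 K.
t = 26.9 hours = 96800 s, so t/τ = 0.528.
ΔT(t) = ΔT_eq (1 − e^(−t/τ)) = 11.9 × (1 − e^−0.528) = 4.90 K.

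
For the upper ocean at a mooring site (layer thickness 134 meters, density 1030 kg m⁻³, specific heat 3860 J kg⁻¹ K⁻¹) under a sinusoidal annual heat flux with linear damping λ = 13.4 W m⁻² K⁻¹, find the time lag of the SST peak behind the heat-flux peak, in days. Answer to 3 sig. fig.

84.0 days

Areal heat capacity C = ρ c_p D = 1030 × 3860 × 134 = 5.33×10^8 J m⁻² K⁻¹.
ω = 2π / 3.15×10^7 s = 1.99×10^-7 s⁻¹.
Phase lag φ = arctan(Cω/λ) = arctan(106/13.4) = 1.45 rad.
Time lag = φ / ω = 1.45 / 1.99×10^-7 = 7.25×10^6 s = 84.0 days.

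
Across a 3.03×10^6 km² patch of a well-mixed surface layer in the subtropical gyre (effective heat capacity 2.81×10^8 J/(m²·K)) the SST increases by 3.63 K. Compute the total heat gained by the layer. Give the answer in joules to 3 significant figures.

3.09×10^21 J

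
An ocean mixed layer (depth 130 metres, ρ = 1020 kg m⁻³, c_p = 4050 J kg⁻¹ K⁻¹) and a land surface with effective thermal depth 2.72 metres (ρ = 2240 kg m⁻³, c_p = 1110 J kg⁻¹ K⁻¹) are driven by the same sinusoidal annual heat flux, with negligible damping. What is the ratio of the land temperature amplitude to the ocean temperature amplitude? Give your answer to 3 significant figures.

C_ocean = 1020 × 4050 × 130 = 5.37×10^8 J/(m²·K).
C_land = 2240 × 1110 × 2.72 = 6.76×10^6 J/(m²·K).
Undamped amplitude ∝ 1/C, so A_land/A_ocean = C_ocean/C_land = 79.4.

79.4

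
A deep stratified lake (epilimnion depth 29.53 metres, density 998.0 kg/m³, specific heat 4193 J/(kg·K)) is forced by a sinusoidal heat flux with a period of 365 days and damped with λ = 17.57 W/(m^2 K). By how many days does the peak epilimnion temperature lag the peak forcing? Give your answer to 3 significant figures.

55.2 days

Areal heat capacity C = ρ c_p D = 998.0 × 4193 × 29.53 = 1.24×10^8 J/(m^2 K).
ω = 2π / 3.15×10^7 s = 1.99×10^-7 s⁻¹.
Phase lag φ = arctan(Cω/λ) = arctan(24.6/17.57) = 0.951 rad.
Time lag = φ / ω = 0.951 / 1.99×10^-7 = 4.77×10^6 s = 55.2 days.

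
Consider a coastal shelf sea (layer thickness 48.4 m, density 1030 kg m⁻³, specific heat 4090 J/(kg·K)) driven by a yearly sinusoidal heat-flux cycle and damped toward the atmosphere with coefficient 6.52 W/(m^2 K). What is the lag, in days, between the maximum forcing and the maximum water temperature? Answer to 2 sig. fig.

82 days

Areal heat capacity C = ρ c_p D = 1030 × 4090 × 48.4 = 2.04×10^8 J/(m^2 K).
ω = 2π / 3.15×10^7 s = 1.99×10^-7 s⁻¹.
Phase lag φ = arctan(Cω/λ) = arctan(40.6/6.52) = 1.41 rad.
Time lag = φ / ω = 1.41 / 1.99×10^-7 = 7.09×10^6 s = 82.0 days.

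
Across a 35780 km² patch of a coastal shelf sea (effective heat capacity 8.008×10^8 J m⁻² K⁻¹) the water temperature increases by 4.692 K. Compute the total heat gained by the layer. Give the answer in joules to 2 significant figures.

Areal heat capacity C = 8.008×10^8 J m⁻² K⁻¹ (given).
Heat per unit area: q = C ΔT = 8.01×10^8 × 4.692 = 3.76×10^9 J/m².
Total heat: Q = q × A = 3.76×10^9 × (35780 × 10⁶ m²) = 1.34×10^20 J.

1.3×10^20 J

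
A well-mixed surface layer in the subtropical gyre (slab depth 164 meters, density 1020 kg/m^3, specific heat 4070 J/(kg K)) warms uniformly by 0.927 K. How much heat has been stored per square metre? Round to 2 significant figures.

Areal heat capacity C = ρ c_p D = 1020 × 4070 × 164 = 6.81×10^8 J/(m²·K).
ΔQ = C ΔT = 6.81×10^8 × 0.927 = 6.31×10^8 J/m².

6.3×10^8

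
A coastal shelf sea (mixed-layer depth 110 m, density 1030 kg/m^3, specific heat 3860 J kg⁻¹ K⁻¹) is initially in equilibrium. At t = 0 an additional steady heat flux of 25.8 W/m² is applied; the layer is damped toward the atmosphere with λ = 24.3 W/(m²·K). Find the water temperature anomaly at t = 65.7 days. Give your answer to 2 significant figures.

0.29 K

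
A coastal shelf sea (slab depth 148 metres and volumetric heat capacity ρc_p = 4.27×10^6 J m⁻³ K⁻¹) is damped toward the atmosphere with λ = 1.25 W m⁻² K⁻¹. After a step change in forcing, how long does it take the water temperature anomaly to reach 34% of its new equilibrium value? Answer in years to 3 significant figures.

6.66 years

Areal heat capacity C = ρc_p × D = 4.27×10^6 × 148 = 6.32×10^8 J/(m^2 K).
τ = C / λ = 6.32×10^8 / 1.25 = 5.06×10^8 s.
Fraction reached: 1 − e^(−t/τ) = 0.34 ⇒ t = −τ ln(1 − 0.34) = τ × 0.416.
t = 2.10×10^8 s = 6.66 years.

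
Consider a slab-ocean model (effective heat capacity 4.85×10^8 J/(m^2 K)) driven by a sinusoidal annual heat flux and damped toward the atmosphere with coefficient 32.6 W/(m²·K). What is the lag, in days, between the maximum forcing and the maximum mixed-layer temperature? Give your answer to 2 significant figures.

72 days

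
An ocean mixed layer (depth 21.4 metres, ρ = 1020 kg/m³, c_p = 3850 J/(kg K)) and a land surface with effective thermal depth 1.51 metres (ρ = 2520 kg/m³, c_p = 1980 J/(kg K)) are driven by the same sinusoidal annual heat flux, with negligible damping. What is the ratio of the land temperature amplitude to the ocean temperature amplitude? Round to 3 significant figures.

C_ocean = 1020 × 3850 × 21.4 = 8.40×10^7 J/(m²·K).
C_land = 2520 × 1980 × 1.51 = 7.53×10^6 J/(m²·K).
Undamped amplitude ∝ 1/C, so A_land/A_ocean = C_ocean/C_land = 11.2.

11.2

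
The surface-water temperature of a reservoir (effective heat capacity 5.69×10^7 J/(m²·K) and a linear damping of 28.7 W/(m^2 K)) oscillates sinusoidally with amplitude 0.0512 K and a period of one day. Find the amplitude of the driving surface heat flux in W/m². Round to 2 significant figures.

210

Areal heat capacity C = 5.69×10^7 J/(m²·K) (given).
ω = 2π / 86400 s = 7.27×10^-5 s⁻¹.
√((Cω)² + λ²) = √((4140)² + 28.7²) = 4140 W/(m²·K).
F₀ = A × √((Cω)²+λ²) = 0.0512 × 4140 = 212 W/m².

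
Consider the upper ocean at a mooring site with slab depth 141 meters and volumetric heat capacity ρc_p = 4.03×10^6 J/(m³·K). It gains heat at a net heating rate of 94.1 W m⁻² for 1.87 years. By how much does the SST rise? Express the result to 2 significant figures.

9.8 K

Areal heat capacity C = ρc_p × D = 4.03×10^6 × 141 = 5.68×10^8 J m⁻² K⁻¹.
Net heat input Q = F Δt = 94.1 × (1.87 years × 3.156×10^7 s/year) = 5.55×10^9 J/m².
ΔT = Q / C = 5.55×10^9 / 5.68×10^8 = 9.77 K.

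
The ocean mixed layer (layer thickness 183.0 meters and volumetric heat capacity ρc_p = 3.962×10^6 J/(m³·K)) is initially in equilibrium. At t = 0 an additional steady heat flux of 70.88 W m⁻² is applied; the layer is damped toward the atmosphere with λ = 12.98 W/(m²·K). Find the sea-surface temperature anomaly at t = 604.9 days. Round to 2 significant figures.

Areal heat capacity C = ρc_p × D = 3.962×10^6 × 183.0 = 7.25×10^8 J m⁻² K⁻¹.
τ = C / λ = 7.25×10^8 / 12.98 = 5.59×10^7 s.
Equilibrium anomaly ΔT_eq = F / λ = 70.88 / 12.98 = 5.46 K.
t = 604.9 days = 5.23×10^7 s, so t/τ = 0.936.
ΔT(t) = ΔT_eq (1 − e^(−t/τ)) = 5.46 × (1 − e^−0.936) = 3.32 K.

3.3 K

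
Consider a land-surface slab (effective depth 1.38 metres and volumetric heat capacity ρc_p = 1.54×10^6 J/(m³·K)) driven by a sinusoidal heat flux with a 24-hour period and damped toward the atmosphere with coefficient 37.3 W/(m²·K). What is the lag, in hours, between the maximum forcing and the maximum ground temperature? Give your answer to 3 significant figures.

Areal heat capacity C = ρc_p × D = 1.54×10^6 × 1.38 = 2.13×10^6 J/(m^2 K).
ω = 2π / 86400 s = 7.27×10^-5 s⁻¹.
Phase lag φ = arctan(Cω/λ) = arctan(155/37.3) = 1.33 rad.
Time lag = φ / ω = 1.33 / 7.27×10^-5 = 18300 s = 5.10 hours.

5.10 hours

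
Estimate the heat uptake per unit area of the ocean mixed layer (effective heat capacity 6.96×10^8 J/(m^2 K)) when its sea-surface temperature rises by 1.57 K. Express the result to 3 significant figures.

Areal heat capacity C = 6.96×10^8 J/(m^2 K) (given).
ΔQ = C ΔT = 6.96×10^8 × 1.57 = 1.09×10^9 J/m².

1.09×10^9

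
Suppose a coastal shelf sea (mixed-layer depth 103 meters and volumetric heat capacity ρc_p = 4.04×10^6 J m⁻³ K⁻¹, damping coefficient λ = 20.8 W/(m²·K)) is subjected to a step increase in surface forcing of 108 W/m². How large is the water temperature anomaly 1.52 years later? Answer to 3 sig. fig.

4.72 K

Areal heat capacity C = ρc_p × D = 4.04×10^6 × 103 = 4.16×10^8 J m⁻² K⁻¹.
τ = C / λ = 4.16×10^8 / 20.8 = 2.00×10^7 s.
Equilibrium anomaly ΔT_eq = F / λ = 108 / 20.8 = 5.19 K.
t = 1.52 years = 4.80×10^7 s, so t/τ = 2.40.
ΔT(t) = ΔT_eq (1 − e^(−t/τ)) = 5.19 × (1 − e^−2.40) = 4.72 K.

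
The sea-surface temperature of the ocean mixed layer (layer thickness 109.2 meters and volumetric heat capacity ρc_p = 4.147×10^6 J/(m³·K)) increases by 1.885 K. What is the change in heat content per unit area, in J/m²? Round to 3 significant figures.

Areal heat capacity C = ρc_p × D = 4.147×10^6 × 109.2 = 4.53×10^8 J m⁻² K⁻¹.
ΔQ = C ΔT = 4.53×10^8 × 1.885 = 8.54×10^8 J/m².

8.54×10^8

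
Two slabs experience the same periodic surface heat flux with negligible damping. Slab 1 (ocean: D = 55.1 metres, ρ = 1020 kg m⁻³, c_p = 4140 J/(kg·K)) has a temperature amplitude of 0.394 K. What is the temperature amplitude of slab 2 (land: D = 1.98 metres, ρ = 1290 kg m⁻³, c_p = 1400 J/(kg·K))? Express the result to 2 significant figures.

C_ocean = 2.33×10^8 J/(m²·K); C_land = 3.58×10^6 J/(m²·K).
A ∝ 1/C ⇒ A_land = A_ocean × C_ocean/C_land = 0.394 × 65.1 = 25.6 K.

26 K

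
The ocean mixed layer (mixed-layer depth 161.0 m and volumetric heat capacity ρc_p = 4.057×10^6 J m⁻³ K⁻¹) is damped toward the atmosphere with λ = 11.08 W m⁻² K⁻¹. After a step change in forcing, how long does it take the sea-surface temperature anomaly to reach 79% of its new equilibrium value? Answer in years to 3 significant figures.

2.92 years

Areal heat capacity C = ρc_p × D = 4.057×10^6 × 161.0 = 6.53×10^8 J m⁻² K⁻¹.
τ = C / λ = 6.53×10^8 / 11.08 = 5.90×10^7 s.
Fraction reached: 1 − e^(−t/τ) = 0.79 ⇒ t = −τ ln(1 − 0.79) = τ × 1.56.
t = 9.20×10^7 s = 2.92 years.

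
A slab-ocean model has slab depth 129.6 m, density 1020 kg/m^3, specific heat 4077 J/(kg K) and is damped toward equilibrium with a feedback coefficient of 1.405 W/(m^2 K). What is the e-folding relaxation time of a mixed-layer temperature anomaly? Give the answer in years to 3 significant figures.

Areal heat capacity C = ρ c_p D = 1020 × 4077 × 129.6 = 5.39×10^8 J m⁻² K⁻¹.
Relaxation time τ = C / λ = 5.39×10^8 / 1.405 = 3.84×10^8 s.
In years: 3.84×10^8 s / (3.156×10^7 s/year) = 12.2 years.

12.2 years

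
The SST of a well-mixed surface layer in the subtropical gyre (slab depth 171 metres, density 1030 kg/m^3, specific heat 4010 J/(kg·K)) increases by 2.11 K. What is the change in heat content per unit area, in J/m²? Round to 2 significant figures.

1.5×10^9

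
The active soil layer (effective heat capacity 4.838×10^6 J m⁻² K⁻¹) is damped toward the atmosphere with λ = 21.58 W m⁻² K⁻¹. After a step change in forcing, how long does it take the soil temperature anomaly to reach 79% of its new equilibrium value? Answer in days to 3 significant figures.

Areal heat capacity C = 4.838×10^6 J m⁻² K⁻¹ (given).
τ = C / λ = 4.84×10^6 / 21.58 = 2.24×10^5 s.
Fraction reached: 1 − e^(−t/τ) = 0.79 ⇒ t = −τ ln(1 − 0.79) = τ × 1.56.
t = 3.50×10^5 s = 4.05 days.

4.05 days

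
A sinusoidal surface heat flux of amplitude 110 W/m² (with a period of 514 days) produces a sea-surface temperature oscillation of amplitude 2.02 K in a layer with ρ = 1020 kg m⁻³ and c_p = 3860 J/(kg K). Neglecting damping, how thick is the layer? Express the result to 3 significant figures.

ω = 2π / 4.44×10^7 s = 1.41×10^-7 s⁻¹.
Required C = F₀ / (A ω) = 110 / (2.02 × 1.41×10^-7) = 3.85×10^8 J/(m²·K).
D = C / (ρ c_p) = 3.85×10^8 / (1020 × 3860) = 97.8 m.

97.8 m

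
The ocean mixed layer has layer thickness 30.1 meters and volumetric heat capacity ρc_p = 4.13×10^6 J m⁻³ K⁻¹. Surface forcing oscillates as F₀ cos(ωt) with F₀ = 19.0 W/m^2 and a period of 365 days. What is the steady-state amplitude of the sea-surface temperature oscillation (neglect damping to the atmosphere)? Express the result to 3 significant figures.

0.767 K

Areal heat capacity C = ρc_p × D = 4.13×10^6 × 30.1 = 1.24×10^8 J m⁻² K⁻¹.
Angular frequency ω = 2π / T = 2π / 3.15×10^7 s = 1.99×10^-7 s⁻¹.
Cω = 1.24×10^8 × 1.99×10^-7 = 24.8 W/(m²·K).
Amplitude A = F₀ / (Cω) = 19.0 / 24.8 = 0.767 K.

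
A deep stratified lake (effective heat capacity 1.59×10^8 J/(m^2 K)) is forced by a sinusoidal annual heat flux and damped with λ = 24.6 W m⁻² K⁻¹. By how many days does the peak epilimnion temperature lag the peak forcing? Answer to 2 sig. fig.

53 days

Areal heat capacity C = 1.59×10^8 J/(m^2 K) (given).
ω = 2π / 3.15×10^7 s = 1.99×10^-7 s⁻¹.
Phase lag φ = arctan(Cω/λ) = arctan(31.7/24.6) = 0.911 rad.
Time lag = φ / ω = 0.911 / 1.99×10^-7 = 4.57×10^6 s = 52.9 days.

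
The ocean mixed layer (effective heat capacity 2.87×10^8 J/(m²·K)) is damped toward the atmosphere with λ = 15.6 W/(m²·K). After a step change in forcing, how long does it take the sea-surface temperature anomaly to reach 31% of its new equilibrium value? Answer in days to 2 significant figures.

79 days

Areal heat capacity C = 2.87×10^8 J/(m²·K) (given).
τ = C / λ = 2.87×10^8 / 15.6 = 1.84×10^7 s.
Fraction reached: 1 − e^(−t/τ) = 0.31 ⇒ t = −τ ln(1 − 0.31) = τ × 0.371.
t = 6.83×10^6 s = 79.0 days.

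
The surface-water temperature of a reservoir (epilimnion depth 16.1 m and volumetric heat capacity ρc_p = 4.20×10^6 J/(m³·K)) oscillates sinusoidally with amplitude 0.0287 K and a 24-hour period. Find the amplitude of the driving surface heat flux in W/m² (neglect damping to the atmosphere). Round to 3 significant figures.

141

Areal heat capacity C = ρc_p × D = 4.20×10^6 × 16.1 = 6.76×10^7 J m⁻² K⁻¹.
ω = 2π / 86400 s = 7.27×10^-5 s⁻¹.
Cω = 6.76×10^7 × 7.27×10^-5 = 4920 W/(m²·K).
F₀ = A × Cω = 0.0287 × 4920 = 141 W/m².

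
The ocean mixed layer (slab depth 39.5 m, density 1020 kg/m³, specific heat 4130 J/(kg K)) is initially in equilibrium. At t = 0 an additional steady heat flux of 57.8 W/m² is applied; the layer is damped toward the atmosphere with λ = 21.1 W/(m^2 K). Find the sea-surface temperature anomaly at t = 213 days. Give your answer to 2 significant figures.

2.5 K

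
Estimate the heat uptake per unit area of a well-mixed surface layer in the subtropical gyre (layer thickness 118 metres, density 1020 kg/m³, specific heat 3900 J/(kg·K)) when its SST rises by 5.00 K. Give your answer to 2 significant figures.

2.3×10^9

Areal heat capacity C = ρ c_p D = 1020 × 3900 × 118 = 4.69×10^8 J/(m²·K).
ΔQ = C ΔT = 4.69×10^8 × 5.00 = 2.35×10^9 J/m².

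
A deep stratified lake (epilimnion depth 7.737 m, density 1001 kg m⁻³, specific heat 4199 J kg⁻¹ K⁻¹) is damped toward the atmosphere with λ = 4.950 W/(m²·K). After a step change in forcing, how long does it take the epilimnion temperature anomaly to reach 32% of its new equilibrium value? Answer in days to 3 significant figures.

Areal heat capacity C = ρ c_p D = 1001 × 4199 × 7.737 = 3.25×10^7 J m⁻² K⁻¹.
τ = C / λ = 3.25×10^7 / 4.950 = 6.57×10^6 s.
Fraction reached: 1 − e^(−t/τ) = 0.32 ⇒ t = −τ ln(1 − 0.32) = τ × 0.386.
t = 2.53×10^6 s = 29.3 days.

29.3 days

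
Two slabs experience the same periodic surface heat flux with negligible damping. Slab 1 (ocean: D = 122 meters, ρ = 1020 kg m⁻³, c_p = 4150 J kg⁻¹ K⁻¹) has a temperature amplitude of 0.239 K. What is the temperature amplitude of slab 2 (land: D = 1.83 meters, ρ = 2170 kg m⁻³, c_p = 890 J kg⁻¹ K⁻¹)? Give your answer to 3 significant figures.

C_ocean = 5.16×10^8 J/(m²·K); C_land = 3.53×10^6 J/(m²·K).
A ∝ 1/C ⇒ A_land = A_ocean × C_ocean/C_land = 0.239 × 146 = 34.9 K.

34.9 K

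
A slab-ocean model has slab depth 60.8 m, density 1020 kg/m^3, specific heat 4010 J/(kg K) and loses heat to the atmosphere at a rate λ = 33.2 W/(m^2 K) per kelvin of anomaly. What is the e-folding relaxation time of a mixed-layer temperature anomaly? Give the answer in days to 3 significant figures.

86.7 days

Areal heat capacity C = ρ c_p D = 1020 × 4010 × 60.8 = 2.49×10^8 J m⁻² K⁻¹.
Relaxation time τ = C / λ = 2.49×10^8 / 33.2 = 7.49×10^6 s.
In days: 7.49×10^6 s / (86400 s/day) = 86.7 days.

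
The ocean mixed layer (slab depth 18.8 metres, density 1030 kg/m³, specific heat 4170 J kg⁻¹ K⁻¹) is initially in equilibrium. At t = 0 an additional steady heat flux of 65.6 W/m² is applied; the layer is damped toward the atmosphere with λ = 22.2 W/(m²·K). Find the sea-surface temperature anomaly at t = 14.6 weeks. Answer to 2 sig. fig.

Areal heat capacity C = ρ c_p D = 1030 × 4170 × 18.8 = 8.07×10^7 J/(m²·K).
τ = C / λ = 8.07×10^7 / 22.2 = 3.64×10^6 s.
Equilibrium anomaly ΔT_eq = F / λ = 65.6 / 22.2 = 2.95 K.
t = 14.6 weeks = 8.83×10^6 s, so t/τ = 2.43.
ΔT(t) = ΔT_eq (1 − e^(−t/τ)) = 2.95 × (1 − e^−2.43) = 2.69 K.

2.7 K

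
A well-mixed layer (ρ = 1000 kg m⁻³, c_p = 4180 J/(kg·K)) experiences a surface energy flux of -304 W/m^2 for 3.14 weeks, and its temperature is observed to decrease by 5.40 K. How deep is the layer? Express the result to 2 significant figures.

26 m

Heat input Q = F Δt = -304 × 1.90×10^6 s = -5.77×10^8 J/m².
Required areal heat capacity C = Q / ΔT = 1.07×10^8 J/(m²·K).
Depth D = C / (ρ c_p) = 1.07×10^8 / (1000 × 4180) = 25.6 m.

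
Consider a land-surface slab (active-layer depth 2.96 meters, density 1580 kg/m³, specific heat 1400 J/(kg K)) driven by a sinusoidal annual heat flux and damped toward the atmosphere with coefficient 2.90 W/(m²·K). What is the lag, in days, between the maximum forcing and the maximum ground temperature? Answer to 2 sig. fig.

25 days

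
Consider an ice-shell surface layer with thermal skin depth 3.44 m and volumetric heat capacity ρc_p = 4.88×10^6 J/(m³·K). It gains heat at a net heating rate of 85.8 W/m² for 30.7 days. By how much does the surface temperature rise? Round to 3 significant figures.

Areal heat capacity C = ρc_p × D = 4.88×10^6 × 3.44 = 1.68×10^7 J/(m²·K).
Net heat input Q = F Δt = 85.8 × (30.7 days × 86400 s/day) = 2.28×10^8 J/m².
ΔT = Q / C = 2.28×10^8 / 1.68×10^7 = 13.6 K.

13.6 K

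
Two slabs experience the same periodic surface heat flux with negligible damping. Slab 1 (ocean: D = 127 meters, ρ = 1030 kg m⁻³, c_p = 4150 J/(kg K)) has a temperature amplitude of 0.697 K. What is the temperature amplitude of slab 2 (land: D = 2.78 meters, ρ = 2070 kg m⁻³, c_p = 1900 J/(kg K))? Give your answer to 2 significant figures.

C_ocean = 5.43×10^8 J/(m²·K); C_land = 1.09×10^7 J/(m²·K).
A ∝ 1/C ⇒ A_land = A_ocean × C_ocean/C_land = 0.697 × 49.7 = 34.6 K.

35 K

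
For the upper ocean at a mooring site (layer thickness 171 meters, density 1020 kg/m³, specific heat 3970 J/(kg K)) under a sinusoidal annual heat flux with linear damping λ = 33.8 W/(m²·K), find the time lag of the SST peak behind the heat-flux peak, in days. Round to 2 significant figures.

77 days

Areal heat capacity C = ρ c_p D = 1020 × 3970 × 171 = 6.92×10^8 J m⁻² K⁻¹.
ω = 2π / 3.15×10^7 s = 1.99×10^-7 s⁻¹.
Phase lag φ = arctan(Cω/λ) = arctan(138/33.8) = 1.33 rad.
Time lag = φ / ω = 1.33 / 1.99×10^-7 = 6.68×10^6 s = 77.3 days.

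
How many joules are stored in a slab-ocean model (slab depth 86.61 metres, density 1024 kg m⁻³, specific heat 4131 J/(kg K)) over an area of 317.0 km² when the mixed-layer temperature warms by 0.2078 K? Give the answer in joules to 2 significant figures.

Areal heat capacity C = ρ c_p D = 1024 × 4131 × 86.61 = 3.66×10^8 J/(m²·K).
Heat per unit area: q = C ΔT = 3.66×10^8 × 0.2078 = 7.61×10^7 J/m².
Total heat: Q = q × A = 7.61×10^7 × (317.0 × 10⁶ m²) = 2.41×10^16 J.

2.4×10^16 J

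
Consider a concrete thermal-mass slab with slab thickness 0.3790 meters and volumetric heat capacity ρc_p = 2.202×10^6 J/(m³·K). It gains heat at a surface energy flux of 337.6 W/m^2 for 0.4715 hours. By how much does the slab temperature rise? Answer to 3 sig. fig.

0.687 K

Areal heat capacity C = ρc_p × D = 2.202×10^6 × 0.3790 = 8.35×10^5 J/(m^2 K).
Net heat input Q = F Δt = 337.6 × (0.4715 hours × 3600 s/hour) = 5.73×10^5 J/m².
ΔT = Q / C = 5.73×10^5 / 8.35×10^5 = 0.687 K.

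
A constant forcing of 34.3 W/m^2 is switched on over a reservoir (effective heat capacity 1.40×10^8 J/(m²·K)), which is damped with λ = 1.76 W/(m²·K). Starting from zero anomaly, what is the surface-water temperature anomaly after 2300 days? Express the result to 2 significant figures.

18 K

Areal heat capacity C = 1.40×10^8 J/(m²·K) (given).
τ = C / λ = 1.40×10^8 / 1.76 = 7.95×10^7 s.
Equilibrium anomaly ΔT_eq = F / λ = 34.3 / 1.76 = 19.5 K.
t = 2300 days = 1.99×10^8 s, so t/τ = 2.50.
ΔT(t) = ΔT_eq (1 − e^(−t/τ)) = 19.5 × (1 − e^−2.50) = 17.9 K.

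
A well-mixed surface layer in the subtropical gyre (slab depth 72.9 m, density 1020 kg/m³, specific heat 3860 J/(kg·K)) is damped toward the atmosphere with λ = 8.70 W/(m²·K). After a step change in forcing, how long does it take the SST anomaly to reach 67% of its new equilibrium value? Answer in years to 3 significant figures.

1.16 years

Areal heat capacity C = ρ c_p D = 1020 × 3860 × 72.9 = 2.87×10^8 J m⁻² K⁻¹.
τ = C / λ = 2.87×10^8 / 8.70 = 3.30×10^7 s.
Fraction reached: 1 − e^(−t/τ) = 0.67 ⇒ t = −τ ln(1 − 0.67) = τ × 1.11.
t = 3.66×10^7 s = 1.16 years.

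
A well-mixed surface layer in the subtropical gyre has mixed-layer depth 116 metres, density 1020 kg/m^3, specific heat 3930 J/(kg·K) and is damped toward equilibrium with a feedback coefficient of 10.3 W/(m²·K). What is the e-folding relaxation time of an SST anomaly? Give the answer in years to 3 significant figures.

1.43 years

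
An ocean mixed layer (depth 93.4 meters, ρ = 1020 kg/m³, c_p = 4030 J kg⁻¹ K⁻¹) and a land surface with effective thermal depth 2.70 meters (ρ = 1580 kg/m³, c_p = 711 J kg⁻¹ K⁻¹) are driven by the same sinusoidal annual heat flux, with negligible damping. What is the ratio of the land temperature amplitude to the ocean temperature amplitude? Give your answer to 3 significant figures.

127

C_ocean = 1020 × 4030 × 93.4 = 3.84×10^8 J/(m²·K).
C_land = 1580 × 711 × 2.70 = 3.03×10^6 J/(m²·K).
Undamped amplitude ∝ 1/C, so A_land/A_ocean = C_ocean/C_land = 127.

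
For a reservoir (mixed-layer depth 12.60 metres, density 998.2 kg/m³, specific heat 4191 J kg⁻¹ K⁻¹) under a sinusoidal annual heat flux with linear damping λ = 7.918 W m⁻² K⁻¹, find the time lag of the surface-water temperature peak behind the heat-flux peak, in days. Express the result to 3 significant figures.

Areal heat capacity C = ρ c_p D = 998.2 × 4191 × 12.60 = 5.27×10^7 J/(m²·K).
ω = 2π / 3.15×10^7 s = 1.99×10^-7 s⁻¹.
Phase lag φ = arctan(Cω/λ) = arctan(10.5/7.918) = 0.925 rad.
Time lag = φ / ω = 0.925 / 1.99×10^-7 = 4.64×10^6 s = 53.7 days.

53.7 days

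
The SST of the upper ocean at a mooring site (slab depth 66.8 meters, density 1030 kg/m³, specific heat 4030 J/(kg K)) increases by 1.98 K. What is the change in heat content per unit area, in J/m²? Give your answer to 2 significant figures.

5.5×10^8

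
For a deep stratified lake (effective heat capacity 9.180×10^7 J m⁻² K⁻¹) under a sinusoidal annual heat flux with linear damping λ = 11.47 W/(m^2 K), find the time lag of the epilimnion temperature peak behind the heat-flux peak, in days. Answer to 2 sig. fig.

Areal heat capacity C = 9.180×10^7 J m⁻² K⁻¹ (given).
ω = 2π / 3.15×10^7 s = 1.99×10^-7 s⁻¹.
Phase lag φ = arctan(Cω/λ) = arctan(18.3/11.47) = 1.01 rad.
Time lag = φ / ω = 1.01 / 1.99×10^-7 = 5.07×10^6 s = 58.7 days.

59 days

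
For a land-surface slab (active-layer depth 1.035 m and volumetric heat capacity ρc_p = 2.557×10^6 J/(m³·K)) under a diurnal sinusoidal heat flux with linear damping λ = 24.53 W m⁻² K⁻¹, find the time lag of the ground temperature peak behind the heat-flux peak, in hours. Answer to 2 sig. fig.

Areal heat capacity C = ρc_p × D = 2.557×10^6 × 1.035 = 2.65×10^6 J/(m²·K).
ω = 2π / 86400 s = 7.27×10^-5 s⁻¹.
Phase lag φ = arctan(Cω/λ) = arctan(192/24.53) = 1.44 rad.
Time lag = φ / ω = 1.44 / 7.27×10^-5 = 19900 s = 5.52 hours.

5.5 hours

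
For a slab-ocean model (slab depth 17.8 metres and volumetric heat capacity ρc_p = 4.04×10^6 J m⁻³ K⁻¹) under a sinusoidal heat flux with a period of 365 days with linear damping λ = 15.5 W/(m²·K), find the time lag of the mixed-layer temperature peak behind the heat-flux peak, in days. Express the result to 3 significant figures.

Areal heat capacity C = ρc_p × D = 4.04×10^6 × 17.8 = 7.19×10^7 J/(m^2 K).
ω = 2π / 3.15×10^7 s = 1.99×10^-7 s⁻¹.
Phase lag φ = arctan(Cω/λ) = arctan(14.3/15.5) = 0.746 rad.
Time lag = φ / ω = 0.746 / 1.99×10^-7 = 3.74×10^6 s = 43.3 days.

43.3 days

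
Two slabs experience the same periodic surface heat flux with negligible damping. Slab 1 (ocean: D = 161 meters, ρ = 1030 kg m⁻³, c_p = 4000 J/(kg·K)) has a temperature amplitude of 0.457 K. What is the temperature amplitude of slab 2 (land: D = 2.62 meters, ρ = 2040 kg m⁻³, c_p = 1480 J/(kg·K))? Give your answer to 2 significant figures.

38 K

C_ocean = 6.63×10^8 J/(m²·K); C_land = 7.91×10^6 J/(m²·K).
A ∝ 1/C ⇒ A_land = A_ocean × C_ocean/C_land = 0.457 × 83.9 = 38.3 K.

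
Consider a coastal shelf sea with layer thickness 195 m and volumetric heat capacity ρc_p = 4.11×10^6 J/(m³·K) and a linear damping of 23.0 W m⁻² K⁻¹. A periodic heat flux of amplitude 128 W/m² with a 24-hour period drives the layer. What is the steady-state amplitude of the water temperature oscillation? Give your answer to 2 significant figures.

Areal heat capacity C = ρc_p × D = 4.11×10^6 × 195 = 8.01×10^8 J/(m²·K).
Angular frequency ω = 2π / T = 2π / 86400 s = 7.27×10^-5 s⁻¹.
√((Cω)² + λ²) = √((58300)² + 23.0²) = 58300 W/(m²·K).
Amplitude A = F₀ / √((Cω)²+λ²) = 128 / 58300 = 0.00220 K.

0.0022 K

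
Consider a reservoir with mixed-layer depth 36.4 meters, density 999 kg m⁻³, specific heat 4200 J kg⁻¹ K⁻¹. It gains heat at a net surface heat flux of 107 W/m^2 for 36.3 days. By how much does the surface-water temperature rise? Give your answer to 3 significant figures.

2.20 K

Areal heat capacity C = ρ c_p D = 999 × 4200 × 36.4 = 1.53×10^8 J/(m²·K).
Net heat input Q = F Δt = 107 × (36.3 days × 86400 s/day) = 3.36×10^8 J/m².
ΔT = Q / C = 3.36×10^8 / 1.53×10^8 = 2.20 K.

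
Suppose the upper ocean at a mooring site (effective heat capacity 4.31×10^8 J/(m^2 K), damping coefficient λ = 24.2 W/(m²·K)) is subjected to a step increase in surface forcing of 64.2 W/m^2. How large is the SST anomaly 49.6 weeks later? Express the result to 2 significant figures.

2.2 K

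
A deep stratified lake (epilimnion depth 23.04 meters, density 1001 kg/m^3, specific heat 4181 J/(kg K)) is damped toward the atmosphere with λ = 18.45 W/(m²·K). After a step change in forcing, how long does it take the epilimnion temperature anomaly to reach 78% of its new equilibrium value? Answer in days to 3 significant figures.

91.6 days

Areal heat capacity C = ρ c_p D = 1001 × 4181 × 23.04 = 9.64×10^7 J m⁻² K⁻¹.
τ = C / λ = 9.64×10^7 / 18.45 = 5.23×10^6 s.
Fraction reached: 1 − e^(−t/τ) = 0.78 ⇒ t = −τ ln(1 − 0.78) = τ × 1.51.
t = 7.91×10^6 s = 91.6 days.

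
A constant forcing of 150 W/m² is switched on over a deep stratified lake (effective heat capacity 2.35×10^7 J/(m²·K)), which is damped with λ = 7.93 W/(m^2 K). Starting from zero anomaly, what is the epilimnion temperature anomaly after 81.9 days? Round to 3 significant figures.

17.2 K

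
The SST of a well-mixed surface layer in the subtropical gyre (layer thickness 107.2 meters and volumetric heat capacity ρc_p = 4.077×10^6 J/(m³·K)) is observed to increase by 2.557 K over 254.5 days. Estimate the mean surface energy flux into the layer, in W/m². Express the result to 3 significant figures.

Areal heat capacity C = ρc_p × D = 4.077×10^6 × 107.2 = 4.37×10^8 J/(m^2 K).
Required heat per unit area: Q = C ΔT = 4.37×10^8 × 2.557 = 1.12×10^9 J/m².
Flux F = Q / Δt = 1.12×10^9 / 2.20×10^7 s = 50.8 W/m².

50.8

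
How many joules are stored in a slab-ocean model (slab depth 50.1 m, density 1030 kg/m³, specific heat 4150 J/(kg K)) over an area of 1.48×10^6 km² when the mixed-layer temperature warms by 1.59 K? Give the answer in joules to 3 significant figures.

5.04×10^20 J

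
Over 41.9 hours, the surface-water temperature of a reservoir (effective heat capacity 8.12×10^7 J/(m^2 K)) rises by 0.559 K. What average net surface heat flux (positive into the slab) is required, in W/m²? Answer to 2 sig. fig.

300

Areal heat capacity C = 8.12×10^7 J/(m^2 K) (given).
Required heat per unit area: Q = C ΔT = 8.12×10^7 × 0.559 = 4.54×10^7 J/m².
Flux F = Q / Δt = 4.54×10^7 / 1.51×10^5 s = 301 W/m².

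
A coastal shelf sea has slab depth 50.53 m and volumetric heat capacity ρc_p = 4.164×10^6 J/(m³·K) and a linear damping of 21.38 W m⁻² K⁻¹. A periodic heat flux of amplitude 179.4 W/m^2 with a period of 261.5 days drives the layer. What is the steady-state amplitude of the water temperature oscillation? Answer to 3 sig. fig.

Areal heat capacity C = ρc_p × D = 4.164×10^6 × 50.53 = 2.10×10^8 J/(m^2 K).
Angular frequency ω = 2π / T = 2π / 2.26×10^7 s = 2.78×10^-7 s⁻¹.
√((Cω)² + λ²) = √((58.5)² + 21.38²) = 62.3 W/(m²·K).
Amplitude A = F₀ / √((Cω)²+λ²) = 179.4 / 62.3 = 2.88 K.

2.88 K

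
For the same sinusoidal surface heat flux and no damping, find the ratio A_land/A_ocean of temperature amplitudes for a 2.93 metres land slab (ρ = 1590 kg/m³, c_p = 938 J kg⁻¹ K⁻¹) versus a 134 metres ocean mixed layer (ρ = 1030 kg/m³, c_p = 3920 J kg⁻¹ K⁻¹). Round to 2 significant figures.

C_ocean = 1030 × 3920 × 134 = 5.41×10^8 J/(m²·K).
C_land = 1590 × 938 × 2.93 = 4.37×10^6 J/(m²·K).
Undamped amplitude ∝ 1/C, so A_land/A_ocean = C_ocean/C_land = 124.

120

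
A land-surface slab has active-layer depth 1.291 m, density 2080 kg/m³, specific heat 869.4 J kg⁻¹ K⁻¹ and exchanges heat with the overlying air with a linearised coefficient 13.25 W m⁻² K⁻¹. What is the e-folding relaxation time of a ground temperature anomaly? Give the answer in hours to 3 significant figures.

48.9 hours

Areal heat capacity C = ρ c_p D = 2080 × 869.4 × 1.291 = 2.33×10^6 J m⁻² K⁻¹.
Relaxation time τ = C / λ = 2.33×10^6 / 13.25 = 1.76×10^5 s.
In hours: 1.76×10^5 s / (3600 s/hour) = 48.9 hours.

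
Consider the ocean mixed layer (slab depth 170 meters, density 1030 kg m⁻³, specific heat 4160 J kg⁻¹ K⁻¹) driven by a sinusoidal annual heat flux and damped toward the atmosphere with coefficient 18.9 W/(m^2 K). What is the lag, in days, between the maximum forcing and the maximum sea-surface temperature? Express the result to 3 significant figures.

Areal heat capacity C = ρ c_p D = 1030 × 4160 × 170 = 7.28×10^8 J/(m^2 K).
ω = 2π / 3.15×10^7 s = 1.99×10^-7 s⁻¹.
Phase lag φ = arctan(Cω/λ) = arctan(145/18.9) = 1.44 rad.
Time lag = φ / ω = 1.44 / 1.99×10^-7 = 7.23×10^6 s = 83.7 days.

83.7 days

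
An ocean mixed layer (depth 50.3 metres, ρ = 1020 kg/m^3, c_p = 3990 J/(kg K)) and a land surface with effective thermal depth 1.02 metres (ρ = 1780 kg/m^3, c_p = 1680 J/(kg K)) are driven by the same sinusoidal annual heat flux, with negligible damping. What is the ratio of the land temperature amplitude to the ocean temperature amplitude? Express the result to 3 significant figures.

67.1

C_ocean = 1020 × 3990 × 50.3 = 2.05×10^8 J/(m²·K).
C_land = 1780 × 1680 × 1.02 = 3.05×10^6 J/(m²·K).
Undamped amplitude ∝ 1/C, so A_land/A_ocean = C_ocean/C_land = 67.1.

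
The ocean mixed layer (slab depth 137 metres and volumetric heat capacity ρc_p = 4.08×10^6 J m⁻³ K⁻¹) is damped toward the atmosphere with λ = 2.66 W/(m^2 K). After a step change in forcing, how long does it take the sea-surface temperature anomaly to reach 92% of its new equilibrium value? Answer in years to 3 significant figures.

16.8 years

Areal heat capacity C = ρc_p × D = 4.08×10^6 × 137 = 5.59×10^8 J/(m²·K).
τ = C / λ = 5.59×10^8 / 2.66 = 2.10×10^8 s.
Fraction reached: 1 − e^(−t/τ) = 0.92 ⇒ t = −τ ln(1 − 0.92) = τ × 2.53.
t = 5.31×10^8 s = 16.8 years.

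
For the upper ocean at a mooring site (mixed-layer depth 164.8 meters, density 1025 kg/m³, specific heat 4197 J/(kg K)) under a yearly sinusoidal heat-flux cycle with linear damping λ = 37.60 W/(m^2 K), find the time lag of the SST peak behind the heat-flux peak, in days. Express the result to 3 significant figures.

Areal heat capacity C = ρ c_p D = 1025 × 4197 × 164.8 = 7.09×10^8 J/(m^2 K).
ω = 2π / 3.15×10^7 s = 1.99×10^-7 s⁻¹.
Phase lag φ = arctan(Cω/λ) = arctan(141/37.60) = 1.31 rad.
Time lag = φ / ω = 1.31 / 1.99×10^-7 = 6.58×10^6 s = 76.1 days.

76.1 days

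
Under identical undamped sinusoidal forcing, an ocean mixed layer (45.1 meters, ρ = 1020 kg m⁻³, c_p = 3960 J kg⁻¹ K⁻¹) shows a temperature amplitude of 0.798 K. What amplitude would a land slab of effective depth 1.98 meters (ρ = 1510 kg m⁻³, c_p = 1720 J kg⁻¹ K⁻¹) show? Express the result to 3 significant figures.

C_ocean = 1.82×10^8 J/(m²·K); C_land = 5.14×10^6 J/(m²·K).
A ∝ 1/C ⇒ A_land = A_ocean × C_ocean/C_land = 0.798 × 35.4 = 28.3 K.

28.3 K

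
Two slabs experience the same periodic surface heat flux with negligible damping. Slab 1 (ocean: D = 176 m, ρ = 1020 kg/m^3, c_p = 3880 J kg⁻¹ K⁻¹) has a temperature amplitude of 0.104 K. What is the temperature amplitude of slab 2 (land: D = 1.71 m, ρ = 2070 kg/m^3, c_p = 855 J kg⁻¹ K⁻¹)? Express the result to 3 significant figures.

23.9 K

C_ocean = 6.97×10^8 J/(m²·K); C_land = 3.03×10^6 J/(m²·K).
A ∝ 1/C ⇒ A_land = A_ocean × C_ocean/C_land = 0.104 × 230 = 23.9 K.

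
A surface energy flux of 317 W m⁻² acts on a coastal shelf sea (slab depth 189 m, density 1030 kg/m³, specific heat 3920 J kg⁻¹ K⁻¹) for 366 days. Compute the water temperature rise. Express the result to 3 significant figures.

Areal heat capacity C = ρ c_p D = 1030 × 3920 × 189 = 7.63×10^8 J/(m²·K).
Net heat input Q = F Δt = 317 × (366 days × 86400 s/day) = 1.00×10^10 J/m².
ΔT = Q / C = 1.00×10^10 / 7.63×10^8 = 13.1 K.

13.1 K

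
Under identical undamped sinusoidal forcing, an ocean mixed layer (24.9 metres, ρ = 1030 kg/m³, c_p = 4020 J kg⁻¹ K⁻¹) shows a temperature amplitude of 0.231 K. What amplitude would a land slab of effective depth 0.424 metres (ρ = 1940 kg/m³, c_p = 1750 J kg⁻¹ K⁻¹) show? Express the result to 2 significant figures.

17 K

C_ocean = 1.03×10^8 J/(m²·K); C_land = 1.44×10^6 J/(m²·K).
A ∝ 1/C ⇒ A_land = A_ocean × C_ocean/C_land = 0.231 × 71.6 = 16.5 K.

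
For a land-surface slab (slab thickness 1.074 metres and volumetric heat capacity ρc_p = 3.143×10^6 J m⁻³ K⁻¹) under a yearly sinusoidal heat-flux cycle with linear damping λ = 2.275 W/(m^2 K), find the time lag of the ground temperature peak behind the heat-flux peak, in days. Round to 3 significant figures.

Areal heat capacity C = ρc_p × D = 3.143×10^6 × 1.074 = 3.38×10^6 J m⁻² K⁻¹.
ω = 2π / 3.15×10^7 s = 1.99×10^-7 s⁻¹.
Phase lag φ = arctan(Cω/λ) = arctan(0.673/2.275) = 0.287 rad.
Time lag = φ / ω = 0.287 / 1.99×10^-7 = 1.44×10^6 s = 16.7 days.

16.7 days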